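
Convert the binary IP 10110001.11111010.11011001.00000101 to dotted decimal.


10110001 = 177
11111010 = 250
11011001 = 217
00000101 = 5
IP: 177.250.217.5


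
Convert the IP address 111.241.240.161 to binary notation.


111 = 01101111
241 = 11110001
240 = 11110000
161 = 10100001
Binary: 01101111.11110001.11110000.10100001


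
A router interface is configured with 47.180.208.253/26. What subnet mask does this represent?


/26 means 26 network bits, 6 host bits
Binary: 11111111111111111111111111000000
Mask: 255.255.255.192


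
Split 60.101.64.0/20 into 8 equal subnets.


New prefix = 20 + 3 = 23
Each subnet has 512 addresses
  60.101.64.0/23
  60.101.66.0/23
  60.101.68.0/23
  60.101.70.0/23
  60.101.72.0/23
  60.101.74.0/23
  60.101.76.0/23
  60.101.78.0/23
Subnets: 60.101.64.0/23, 60.101.66.0/23, 60.101.68.0/23, 60.101.70.0/23, 60.101.72.0/23, 60.101.74.0/23, 60.101.76.0/23, 60.101.78.0/23


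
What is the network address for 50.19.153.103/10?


IP:   00110010.00010011.10011001.01100111
Mask: 11111111.11000000.00000000.00000000
AND operation:
Net:  00110010.00000000.00000000.00000000
Network: 50.0.0.0/10


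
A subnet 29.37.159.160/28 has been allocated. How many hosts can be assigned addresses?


Host bits = 32 - 28 = 4
Total addresses = 2^4 = 16
Usable = total - 2 (network and broadcast)
Usable hosts: 14


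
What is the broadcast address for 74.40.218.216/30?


Network: 74.40.218.216/30
Host bits = 2
Set all host bits to 1:
Broadcast: 74.40.218.219


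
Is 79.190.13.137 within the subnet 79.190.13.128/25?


Subnet network: 79.190.13.128
Test IP AND mask: 79.190.13.128
Yes, 79.190.13.137 is in 79.190.13.128/25


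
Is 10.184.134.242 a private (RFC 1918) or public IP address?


RFC 1918 private ranges:
  10.0.0.0/8 (10.0.0.0 - 10.255.255.255)
  172.16.0.0/12 (172.16.0.0 - 172.31.255.255)
  192.168.0.0/16 (192.168.0.0 - 192.168.255.255)
Private (in 10.0.0.0/8)


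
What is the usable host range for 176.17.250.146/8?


Network: 176.0.0.0
Broadcast: 176.255.255.255
First usable = network + 1
Last usable = broadcast - 1
Range: 176.0.0.1 to 176.255.255.254


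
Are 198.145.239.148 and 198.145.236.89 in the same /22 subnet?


Mask: 255.255.252.0
198.145.239.148 AND mask = 198.145.236.0
198.145.236.89 AND mask = 198.145.236.0
Yes, same subnet (198.145.236.0)


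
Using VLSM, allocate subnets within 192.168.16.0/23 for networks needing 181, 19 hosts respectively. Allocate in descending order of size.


181 hosts -> /24 (254 usable): 192.168.16.0/24
19 hosts -> /27 (30 usable): 192.168.17.0/27
Allocation: 192.168.16.0/24 (181 hosts, 254 usable); 192.168.17.0/27 (19 hosts, 30 usable)


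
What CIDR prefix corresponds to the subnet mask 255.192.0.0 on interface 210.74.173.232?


Binary: 11111111.11000000.00000000.00000000
Count leading 1s
Prefix: /10


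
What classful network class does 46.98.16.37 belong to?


First octet: 46
Binary: 00101110
0xxxxxxx -> Class A (1-126)
Class A, default mask 255.0.0.0 (/8)


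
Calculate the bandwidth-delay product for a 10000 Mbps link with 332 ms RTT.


BDP = bandwidth * RTT
= 10000 Mbps * 332 ms
= 10000 * 1e6 * 332 / 1000 bits
= 3320000000 bits
= 415000000 bytes
= 405273.4375 KB
BDP = 3320000000 bits (415000000 bytes)


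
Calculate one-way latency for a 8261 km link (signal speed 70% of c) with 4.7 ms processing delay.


Speed = 0.7 * 3e5 km/s = 210000 km/s
Propagation delay = 8261 / 210000 = 0.0393 s = 39.3381 ms
Processing delay = 4.7 ms
Total one-way latency = 44.0381 ms


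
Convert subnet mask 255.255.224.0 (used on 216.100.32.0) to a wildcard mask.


Subnet mask: 255.255.224.0
Wildcard = 255.255.255.255 - subnet mask
255 - 255 = 0
255 - 255 = 0
255 - 224 = 31
255 - 0 = 255
Wildcard: 0.0.31.255


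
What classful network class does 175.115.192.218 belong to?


First octet: 175
Binary: 10101111
10xxxxxx -> Class B (128-191)
Class B, default mask 255.255.0.0 (/16)


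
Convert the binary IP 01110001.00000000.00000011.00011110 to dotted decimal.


01110001 = 113
00000000 = 0
00000011 = 3
00011110 = 30
IP: 113.0.3.30


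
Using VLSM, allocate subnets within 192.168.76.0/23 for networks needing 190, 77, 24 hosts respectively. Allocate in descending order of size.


190 hosts -> /24 (254 usable): 192.168.76.0/24
77 hosts -> /25 (126 usable): 192.168.77.0/25
24 hosts -> /27 (30 usable): 192.168.77.128/27
Allocation: 192.168.76.0/24 (190 hosts, 254 usable); 192.168.77.0/25 (77 hosts, 126 usable); 192.168.77.128/27 (24 hosts, 30 usable)


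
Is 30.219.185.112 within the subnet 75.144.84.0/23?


Subnet network: 75.144.84.0
Test IP AND mask: 30.219.184.0
No, 30.219.185.112 is not in 75.144.84.0/23


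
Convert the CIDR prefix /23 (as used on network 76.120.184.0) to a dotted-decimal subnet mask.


/23 means 23 network bits, 9 host bits
Binary: 11111111111111111111111000000000
Mask: 255.255.254.0


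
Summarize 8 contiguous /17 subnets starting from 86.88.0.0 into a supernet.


Original prefix: /17
Number of subnets: 8 = 2^3
New prefix = 17 - 3 = 14
Supernet: 86.88.0.0/14


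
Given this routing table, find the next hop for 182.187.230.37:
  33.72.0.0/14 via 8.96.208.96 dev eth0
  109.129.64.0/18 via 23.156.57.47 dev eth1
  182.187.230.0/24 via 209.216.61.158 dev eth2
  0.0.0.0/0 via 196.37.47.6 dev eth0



Longest prefix match for 182.187.230.37:
  /14 33.72.0.0: no
  /18 109.129.64.0: no
  /24 182.187.230.0: MATCH
  /0 0.0.0.0: MATCH
Selected: next-hop 209.216.61.158 via eth2 (matched /24)


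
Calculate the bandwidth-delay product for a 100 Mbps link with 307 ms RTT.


BDP = bandwidth * RTT
= 100 Mbps * 307 ms
= 100 * 1e6 * 307 / 1000 bits
= 30700000 bits
= 3837500 bytes
= 3747.5586 KB
BDP = 30700000 bits (3837500 bytes)


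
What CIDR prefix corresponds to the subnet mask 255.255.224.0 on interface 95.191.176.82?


Binary: 11111111.11111111.11100000.00000000
Count leading 1s
Prefix: /19


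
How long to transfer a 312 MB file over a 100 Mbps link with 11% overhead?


Effective throughput = 100 * (1 - 11/100) = 89 Mbps
File size in Mb = 312 * 8 = 2496 Mb
Time = 2496 / 89
Time = 28.0449 seconds


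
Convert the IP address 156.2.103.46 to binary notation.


156 = 10011100
2 = 00000010
103 = 01100111
46 = 00101110
Binary: 10011100.00000010.01100111.00101110


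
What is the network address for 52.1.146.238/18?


IP:   00110100.00000001.10010010.11101110
Mask: 11111111.11111111.11000000.00000000
AND operation:
Net:  00110100.00000001.10000000.00000000
Network: 52.1.128.0/18


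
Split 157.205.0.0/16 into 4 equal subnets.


New prefix = 16 + 2 = 18
Each subnet has 16384 addresses
  157.205.0.0/18
  157.205.64.0/18
  157.205.128.0/18
  157.205.192.0/18
Subnets: 157.205.0.0/18, 157.205.64.0/18, 157.205.128.0/18, 157.205.192.0/18


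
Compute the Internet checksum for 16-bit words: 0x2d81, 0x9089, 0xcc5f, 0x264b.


Sum all words (with carry folding):
+ 0x2d81 = 0x2d81
+ 0x9089 = 0xbe0a
+ 0xcc5f = 0x8a6a
+ 0x264b = 0xb0b5
One's complement: ~0xb0b5
Checksum = 0x4f4a


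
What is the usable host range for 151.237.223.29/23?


Network: 151.237.222.0
Broadcast: 151.237.223.255
First usable = network + 1
Last usable = broadcast - 1
Range: 151.237.222.1 to 151.237.223.254


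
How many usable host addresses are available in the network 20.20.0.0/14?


Host bits = 32 - 14 = 18
Total addresses = 2^18 = 262144
Usable = total - 2 (network and broadcast)
Usable hosts: 262142


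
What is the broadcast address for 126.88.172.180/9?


Network: 126.0.0.0/9
Host bits = 23
Set all host bits to 1:
Broadcast: 126.127.255.255


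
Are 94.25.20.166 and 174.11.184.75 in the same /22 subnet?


Mask: 255.255.252.0
94.25.20.166 AND mask = 94.25.20.0
174.11.184.75 AND mask = 174.11.184.0
No, different subnets (94.25.20.0 vs 174.11.184.0)


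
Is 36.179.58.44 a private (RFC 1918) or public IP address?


RFC 1918 private ranges:
  10.0.0.0/8 (10.0.0.0 - 10.255.255.255)
  172.16.0.0/12 (172.16.0.0 - 172.31.255.255)
  192.168.0.0/16 (192.168.0.0 - 192.168.255.255)
Public (not in any RFC 1918 range)


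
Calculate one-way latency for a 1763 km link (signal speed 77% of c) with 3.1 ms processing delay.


Speed = 0.77 * 3e5 km/s = 231000 km/s
Propagation delay = 1763 / 231000 = 0.0076 s = 7.632 ms
Processing delay = 3.1 ms
Total one-way latency = 10.732 ms


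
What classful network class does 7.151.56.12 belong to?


First octet: 7
Binary: 00000111
0xxxxxxx -> Class A (1-126)
Class A, default mask 255.0.0.0 (/8)


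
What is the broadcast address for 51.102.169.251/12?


Network: 51.96.0.0/12
Host bits = 20
Set all host bits to 1:
Broadcast: 51.111.255.255


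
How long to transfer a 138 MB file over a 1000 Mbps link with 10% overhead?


Effective throughput = 1000 * (1 - 10/100) = 900 Mbps
File size in Mb = 138 * 8 = 1104 Mb
Time = 1104 / 900
Time = 1.2267 seconds


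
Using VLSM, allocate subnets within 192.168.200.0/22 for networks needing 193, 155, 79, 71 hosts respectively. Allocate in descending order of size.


193 hosts -> /24 (254 usable): 192.168.200.0/24
155 hosts -> /24 (254 usable): 192.168.201.0/24
79 hosts -> /25 (126 usable): 192.168.202.0/25
71 hosts -> /25 (126 usable): 192.168.202.128/25
Allocation: 192.168.200.0/24 (193 hosts, 254 usable); 192.168.201.0/24 (155 hosts, 254 usable); 192.168.202.0/25 (79 hosts, 126 usable); 192.168.202.128/25 (71 hosts, 126 usable)


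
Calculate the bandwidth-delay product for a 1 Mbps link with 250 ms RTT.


BDP = bandwidth * RTT
= 1 Mbps * 250 ms
= 1 * 1e6 * 250 / 1000 bits
= 250000 bits
= 31250 bytes
= 30.5176 KB
BDP = 250000 bits (31250 bytes)


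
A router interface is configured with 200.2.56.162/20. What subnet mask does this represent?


/20 means 20 network bits, 12 host bits
Binary: 11111111111111111111000000000000
Mask: 255.255.240.0


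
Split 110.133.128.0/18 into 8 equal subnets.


New prefix = 18 + 3 = 21
Each subnet has 2048 addresses
  110.133.128.0/21
  110.133.136.0/21
  110.133.144.0/21
  110.133.152.0/21
  110.133.160.0/21
  110.133.168.0/21
  110.133.176.0/21
  110.133.184.0/21
Subnets: 110.133.128.0/21, 110.133.136.0/21, 110.133.144.0/21, 110.133.152.0/21, 110.133.160.0/21, 110.133.168.0/21, 110.133.176.0/21, 110.133.184.0/21


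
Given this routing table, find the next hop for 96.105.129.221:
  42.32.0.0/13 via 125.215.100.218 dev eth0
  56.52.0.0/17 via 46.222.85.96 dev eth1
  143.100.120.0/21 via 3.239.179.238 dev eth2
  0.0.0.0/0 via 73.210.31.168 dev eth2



Longest prefix match for 96.105.129.221:
  /13 42.32.0.0: no
  /17 56.52.0.0: no
  /21 143.100.120.0: no
  /0 0.0.0.0: MATCH
Selected: next-hop 73.210.31.168 via eth2 (matched /0)


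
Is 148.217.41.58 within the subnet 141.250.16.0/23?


Subnet network: 141.250.16.0
Test IP AND mask: 148.217.40.0
No, 148.217.41.58 is not in 141.250.16.0/23


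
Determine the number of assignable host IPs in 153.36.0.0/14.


Host bits = 32 - 14 = 18
Total addresses = 2^18 = 262144
Usable = total - 2 (network and broadcast)
Usable hosts: 262142


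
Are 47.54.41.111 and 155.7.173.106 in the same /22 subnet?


Mask: 255.255.252.0
47.54.41.111 AND mask = 47.54.40.0
155.7.173.106 AND mask = 155.7.172.0
No, different subnets (47.54.40.0 vs 155.7.172.0)


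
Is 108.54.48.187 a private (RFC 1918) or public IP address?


RFC 1918 private ranges:
  10.0.0.0/8 (10.0.0.0 - 10.255.255.255)
  172.16.0.0/12 (172.16.0.0 - 172.31.255.255)
  192.168.0.0/16 (192.168.0.0 - 192.168.255.255)
Public (not in any RFC 1918 range)


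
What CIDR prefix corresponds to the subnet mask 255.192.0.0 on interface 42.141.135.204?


Binary: 11111111.11000000.00000000.00000000
Count leading 1s
Prefix: /10


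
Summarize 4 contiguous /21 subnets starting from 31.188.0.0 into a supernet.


Original prefix: /21
Number of subnets: 4 = 2^2
New prefix = 21 - 2 = 19
Supernet: 31.188.0.0/19


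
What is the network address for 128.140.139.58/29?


IP:   10000000.10001100.10001011.00111010
Mask: 11111111.11111111.11111111.11111000
AND operation:
Net:  10000000.10001100.10001011.00111000
Network: 128.140.139.56/29


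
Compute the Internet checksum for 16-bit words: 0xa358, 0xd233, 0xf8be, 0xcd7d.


Sum all words (with carry folding):
+ 0xa358 = 0xa358
+ 0xd233 = 0x758c
+ 0xf8be = 0x6e4b
+ 0xcd7d = 0x3bc9
One's complement: ~0x3bc9
Checksum = 0xc436


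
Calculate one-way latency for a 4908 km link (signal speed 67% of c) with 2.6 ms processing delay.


Speed = 0.67 * 3e5 km/s = 201000 km/s
Propagation delay = 4908 / 201000 = 0.0244 s = 24.4179 ms
Processing delay = 2.6 ms
Total one-way latency = 27.0179 ms


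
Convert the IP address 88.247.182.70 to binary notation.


88 = 01011000
247 = 11110111
182 = 10110110
70 = 01000110
Binary: 01011000.11110111.10110110.01000110


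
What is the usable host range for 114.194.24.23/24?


Network: 114.194.24.0
Broadcast: 114.194.24.255
First usable = network + 1
Last usable = broadcast - 1
Range: 114.194.24.1 to 114.194.24.254


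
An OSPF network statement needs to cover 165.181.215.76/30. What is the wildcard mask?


Subnet mask: 255.255.255.252
Wildcard = 255.255.255.255 - subnet mask
255 - 255 = 0
255 - 255 = 0
255 - 255 = 0
255 - 252 = 3
Wildcard: 0.0.0.3


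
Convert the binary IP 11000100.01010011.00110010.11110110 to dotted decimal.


11000100 = 196
01010011 = 83
00110010 = 50
11110110 = 246
IP: 196.83.50.246


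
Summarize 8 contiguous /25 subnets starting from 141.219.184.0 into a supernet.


Original prefix: /25
Number of subnets: 8 = 2^3
New prefix = 25 - 3 = 22
Supernet: 141.219.184.0/22


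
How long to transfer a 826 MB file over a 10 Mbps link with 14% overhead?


Effective throughput = 10 * (1 - 14/100) = 8.6 Mbps
File size in Mb = 826 * 8 = 6608 Mb
Time = 6608 / 8.6
Time = 768.3721 seconds


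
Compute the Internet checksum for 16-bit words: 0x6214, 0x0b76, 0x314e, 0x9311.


Sum all words (with carry folding):
+ 0x6214 = 0x6214
+ 0x0b76 = 0x6d8a
+ 0x314e = 0x9ed8
+ 0x9311 = 0x31ea
One's complement: ~0x31ea
Checksum = 0xce15


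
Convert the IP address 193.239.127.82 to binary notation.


193 = 11000001
239 = 11101111
127 = 01111111
82 = 01010010
Binary: 11000001.11101111.01111111.01010010


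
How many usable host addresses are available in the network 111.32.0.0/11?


Host bits = 32 - 11 = 21
Total addresses = 2^21 = 2097152
Usable = total - 2 (network and broadcast)
Usable hosts: 2097150


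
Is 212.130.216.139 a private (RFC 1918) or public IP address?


RFC 1918 private ranges:
  10.0.0.0/8 (10.0.0.0 - 10.255.255.255)
  172.16.0.0/12 (172.16.0.0 - 172.31.255.255)
  192.168.0.0/16 (192.168.0.0 - 192.168.255.255)
Public (not in any RFC 1918 range)


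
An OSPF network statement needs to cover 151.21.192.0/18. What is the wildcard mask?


Subnet mask: 255.255.192.0
Wildcard = 255.255.255.255 - subnet mask
255 - 255 = 0
255 - 255 = 0
255 - 192 = 63
255 - 0 = 255
Wildcard: 0.0.63.255


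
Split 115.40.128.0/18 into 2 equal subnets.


New prefix = 18 + 1 = 19
Each subnet has 8192 addresses
  115.40.128.0/19
  115.40.160.0/19
Subnets: 115.40.128.0/19, 115.40.160.0/19


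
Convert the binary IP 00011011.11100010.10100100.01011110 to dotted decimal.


00011011 = 27
11100010 = 226
10100100 = 164
01011110 = 94
IP: 27.226.164.94


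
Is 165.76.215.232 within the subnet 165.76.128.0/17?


Subnet network: 165.76.128.0
Test IP AND mask: 165.76.128.0
Yes, 165.76.215.232 is in 165.76.128.0/17


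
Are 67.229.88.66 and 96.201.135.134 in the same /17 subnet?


Mask: 255.255.128.0
67.229.88.66 AND mask = 67.229.0.0
96.201.135.134 AND mask = 96.201.128.0
No, different subnets (67.229.0.0 vs 96.201.128.0)


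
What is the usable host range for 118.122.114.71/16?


Network: 118.122.0.0
Broadcast: 118.122.255.255
First usable = network + 1
Last usable = broadcast - 1
Range: 118.122.0.1 to 118.122.255.254


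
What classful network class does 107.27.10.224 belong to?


First octet: 107
Binary: 01101011
0xxxxxxx -> Class A (1-126)
Class A, default mask 255.0.0.0 (/8)


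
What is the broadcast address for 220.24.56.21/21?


Network: 220.24.56.0/21
Host bits = 11
Set all host bits to 1:
Broadcast: 220.24.63.255


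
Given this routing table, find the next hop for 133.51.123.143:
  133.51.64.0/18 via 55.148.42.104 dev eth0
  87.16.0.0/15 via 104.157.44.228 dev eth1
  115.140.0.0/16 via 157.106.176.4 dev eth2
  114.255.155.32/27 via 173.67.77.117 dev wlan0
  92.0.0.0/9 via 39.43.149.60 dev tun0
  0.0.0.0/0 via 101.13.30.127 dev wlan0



Longest prefix match for 133.51.123.143:
  /18 133.51.64.0: MATCH
  /15 87.16.0.0: no
  /16 115.140.0.0: no
  /27 114.255.155.32: no
  /9 92.0.0.0: no
  /0 0.0.0.0: MATCH
Selected: next-hop 55.148.42.104 via eth0 (matched /18)


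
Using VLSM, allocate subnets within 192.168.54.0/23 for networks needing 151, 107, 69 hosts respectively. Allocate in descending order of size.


151 hosts -> /24 (254 usable): 192.168.54.0/24
107 hosts -> /25 (126 usable): 192.168.55.0/25
69 hosts -> /25 (126 usable): 192.168.55.128/25
Allocation: 192.168.54.0/24 (151 hosts, 254 usable); 192.168.55.0/25 (107 hosts, 126 usable); 192.168.55.128/25 (69 hosts, 126 usable)


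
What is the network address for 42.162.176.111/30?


IP:   00101010.10100010.10110000.01101111
Mask: 11111111.11111111.11111111.11111100
AND operation:
Net:  00101010.10100010.10110000.01101100
Network: 42.162.176.108/30


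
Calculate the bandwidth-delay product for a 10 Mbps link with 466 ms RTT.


BDP = bandwidth * RTT
= 10 Mbps * 466 ms
= 10 * 1e6 * 466 / 1000 bits
= 4660000 bits
= 582500 bytes
= 568.8477 KB
BDP = 4660000 bits (582500 bytes)


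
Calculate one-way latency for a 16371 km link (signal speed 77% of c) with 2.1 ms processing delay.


Speed = 0.77 * 3e5 km/s = 231000 km/s
Propagation delay = 16371 / 231000 = 0.0709 s = 70.8701 ms
Processing delay = 2.1 ms
Total one-way latency = 72.9701 ms


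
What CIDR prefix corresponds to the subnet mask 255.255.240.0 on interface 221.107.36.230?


Binary: 11111111.11111111.11110000.00000000
Count leading 1s
Prefix: /20


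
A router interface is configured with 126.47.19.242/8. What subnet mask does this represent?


/8 means 8 network bits, 24 host bits
Binary: 11111111000000000000000000000000
Mask: 255.0.0.0


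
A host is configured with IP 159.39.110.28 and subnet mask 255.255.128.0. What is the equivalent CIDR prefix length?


Binary: 11111111.11111111.10000000.00000000
Count leading 1s
Prefix: /17


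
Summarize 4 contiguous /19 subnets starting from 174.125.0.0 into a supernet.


Original prefix: /19
Number of subnets: 4 = 2^2
New prefix = 19 - 2 = 17
Supernet: 174.125.0.0/17


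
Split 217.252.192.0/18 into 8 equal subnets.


New prefix = 18 + 3 = 21
Each subnet has 2048 addresses
  217.252.192.0/21
  217.252.200.0/21
  217.252.208.0/21
  217.252.216.0/21
  217.252.224.0/21
  217.252.232.0/21
  217.252.240.0/21
  217.252.248.0/21
Subnets: 217.252.192.0/21, 217.252.200.0/21, 217.252.208.0/21, 217.252.216.0/21, 217.252.224.0/21, 217.252.232.0/21, 217.252.240.0/21, 217.252.248.0/21


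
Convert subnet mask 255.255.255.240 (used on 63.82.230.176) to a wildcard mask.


Subnet mask: 255.255.255.240
Wildcard = 255.255.255.255 - subnet mask
255 - 255 = 0
255 - 255 = 0
255 - 255 = 0
255 - 240 = 15
Wildcard: 0.0.0.15


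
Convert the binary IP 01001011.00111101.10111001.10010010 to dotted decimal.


01001011 = 75
00111101 = 61
10111001 = 185
10010010 = 146
IP: 75.61.185.146


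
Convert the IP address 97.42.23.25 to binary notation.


97 = 01100001
42 = 00101010
23 = 00010111
25 = 00011001
Binary: 01100001.00101010.00010111.00011001


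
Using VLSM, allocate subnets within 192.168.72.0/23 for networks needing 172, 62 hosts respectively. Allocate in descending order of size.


172 hosts -> /24 (254 usable): 192.168.72.0/24
62 hosts -> /26 (62 usable): 192.168.73.0/26
Allocation: 192.168.72.0/24 (172 hosts, 254 usable); 192.168.73.0/26 (62 hosts, 62 usable)


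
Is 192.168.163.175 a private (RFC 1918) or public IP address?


RFC 1918 private ranges:
  10.0.0.0/8 (10.0.0.0 - 10.255.255.255)
  172.16.0.0/12 (172.16.0.0 - 172.31.255.255)
  192.168.0.0/16 (192.168.0.0 - 192.168.255.255)
Private (in 192.168.0.0/16)


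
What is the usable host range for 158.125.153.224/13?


Network: 158.120.0.0
Broadcast: 158.127.255.255
First usable = network + 1
Last usable = broadcast - 1
Range: 158.120.0.1 to 158.127.255.254


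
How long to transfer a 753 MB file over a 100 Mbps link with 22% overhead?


Effective throughput = 100 * (1 - 22/100) = 78 Mbps
File size in Mb = 753 * 8 = 6024 Mb
Time = 6024 / 78
Time = 77.2308 seconds


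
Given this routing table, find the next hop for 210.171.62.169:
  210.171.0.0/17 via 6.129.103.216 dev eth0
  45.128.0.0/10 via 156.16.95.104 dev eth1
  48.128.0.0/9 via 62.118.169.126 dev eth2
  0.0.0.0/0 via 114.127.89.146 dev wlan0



Longest prefix match for 210.171.62.169:
  /17 210.171.0.0: MATCH
  /10 45.128.0.0: no
  /9 48.128.0.0: no
  /0 0.0.0.0: MATCH
Selected: next-hop 6.129.103.216 via eth0 (matched /17)


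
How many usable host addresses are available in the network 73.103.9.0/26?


Host bits = 32 - 26 = 6
Total addresses = 2^6 = 64
Usable = total - 2 (network and broadcast)
Usable hosts: 62


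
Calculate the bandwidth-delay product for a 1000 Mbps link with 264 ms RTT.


BDP = bandwidth * RTT
= 1000 Mbps * 264 ms
= 1000 * 1e6 * 264 / 1000 bits
= 264000000 bits
= 33000000 bytes
= 32226.5625 KB
BDP = 264000000 bits (33000000 bytes)


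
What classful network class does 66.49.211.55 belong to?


First octet: 66
Binary: 01000010
0xxxxxxx -> Class A (1-126)
Class A, default mask 255.0.0.0 (/8)


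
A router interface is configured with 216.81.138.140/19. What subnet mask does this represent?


/19 means 19 network bits, 13 host bits
Binary: 11111111111111111110000000000000
Mask: 255.255.224.0


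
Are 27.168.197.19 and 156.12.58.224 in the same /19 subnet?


Mask: 255.255.224.0
27.168.197.19 AND mask = 27.168.192.0
156.12.58.224 AND mask = 156.12.32.0
No, different subnets (27.168.192.0 vs 156.12.32.0)


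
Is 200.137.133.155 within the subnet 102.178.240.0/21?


Subnet network: 102.178.240.0
Test IP AND mask: 200.137.128.0
No, 200.137.133.155 is not in 102.178.240.0/21


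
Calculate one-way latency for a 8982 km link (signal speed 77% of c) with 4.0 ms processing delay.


Speed = 0.77 * 3e5 km/s = 231000 km/s
Propagation delay = 8982 / 231000 = 0.0389 s = 38.8831 ms
Processing delay = 4.0 ms
Total one-way latency = 42.8831 ms


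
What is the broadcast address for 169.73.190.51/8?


Network: 169.0.0.0/8
Host bits = 24
Set all host bits to 1:
Broadcast: 169.255.255.255


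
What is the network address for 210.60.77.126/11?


IP:   11010010.00111100.01001101.01111110
Mask: 11111111.11100000.00000000.00000000
AND operation:
Net:  11010010.00100000.00000000.00000000
Network: 210.32.0.0/11


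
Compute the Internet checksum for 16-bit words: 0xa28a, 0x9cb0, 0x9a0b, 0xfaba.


Sum all words (with carry folding):
+ 0xa28a = 0xa28a
+ 0x9cb0 = 0x3f3b
+ 0x9a0b = 0xd946
+ 0xfaba = 0xd401
One's complement: ~0xd401
Checksum = 0x2bfe


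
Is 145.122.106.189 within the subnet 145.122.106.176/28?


Subnet network: 145.122.106.176
Test IP AND mask: 145.122.106.176
Yes, 145.122.106.189 is in 145.122.106.176/28


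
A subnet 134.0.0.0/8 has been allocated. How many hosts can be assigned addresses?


Host bits = 32 - 8 = 24
Total addresses = 2^24 = 16777216
Usable = total - 2 (network and broadcast)
Usable hosts: 16777214


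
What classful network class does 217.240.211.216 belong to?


First octet: 217
Binary: 11011001
110xxxxx -> Class C (192-223)
Class C, default mask 255.255.255.0 (/24)


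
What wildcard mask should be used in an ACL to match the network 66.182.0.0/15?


Subnet mask: 255.254.0.0
Wildcard = 255.255.255.255 - subnet mask
255 - 255 = 0
255 - 254 = 1
255 - 0 = 255
255 - 0 = 255
Wildcard: 0.1.255.255


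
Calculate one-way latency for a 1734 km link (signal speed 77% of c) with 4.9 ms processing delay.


Speed = 0.77 * 3e5 km/s = 231000 km/s
Propagation delay = 1734 / 231000 = 0.0075 s = 7.5065 ms
Processing delay = 4.9 ms
Total one-way latency = 12.4065 ms


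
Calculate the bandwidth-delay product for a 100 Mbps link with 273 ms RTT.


BDP = bandwidth * RTT
= 100 Mbps * 273 ms
= 100 * 1e6 * 273 / 1000 bits
= 27300000 bits
= 3412500 bytes
= 3332.5195 KB
BDP = 27300000 bits (3412500 bytes)


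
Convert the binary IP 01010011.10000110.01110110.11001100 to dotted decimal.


01010011 = 83
10000110 = 134
01110110 = 118
11001100 = 204
IP: 83.134.118.204


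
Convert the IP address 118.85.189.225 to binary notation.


118 = 01110110
85 = 01010101
189 = 10111101
225 = 11100001
Binary: 01110110.01010101.10111101.11100001


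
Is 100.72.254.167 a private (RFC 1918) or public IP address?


RFC 1918 private ranges:
  10.0.0.0/8 (10.0.0.0 - 10.255.255.255)
  172.16.0.0/12 (172.16.0.0 - 172.31.255.255)
  192.168.0.0/16 (192.168.0.0 - 192.168.255.255)
Public (not in any RFC 1918 range)


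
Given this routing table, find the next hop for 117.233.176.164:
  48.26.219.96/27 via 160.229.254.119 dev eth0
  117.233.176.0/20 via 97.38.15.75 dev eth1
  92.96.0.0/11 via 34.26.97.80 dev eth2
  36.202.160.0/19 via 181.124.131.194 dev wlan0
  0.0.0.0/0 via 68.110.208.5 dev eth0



Longest prefix match for 117.233.176.164:
  /27 48.26.219.96: no
  /20 117.233.176.0: MATCH
  /11 92.96.0.0: no
  /19 36.202.160.0: no
  /0 0.0.0.0: MATCH
Selected: next-hop 97.38.15.75 via eth1 (matched /20)


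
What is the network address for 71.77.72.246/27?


IP:   01000111.01001101.01001000.11110110
Mask: 11111111.11111111.11111111.11100000
AND operation:
Net:  01000111.01001101.01001000.11100000
Network: 71.77.72.224/27


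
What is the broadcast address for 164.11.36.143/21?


Network: 164.11.32.0/21
Host bits = 11
Set all host bits to 1:
Broadcast: 164.11.39.255


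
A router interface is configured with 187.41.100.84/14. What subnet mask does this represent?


/14 means 14 network bits, 18 host bits
Binary: 11111111111111000000000000000000
Mask: 255.252.0.0


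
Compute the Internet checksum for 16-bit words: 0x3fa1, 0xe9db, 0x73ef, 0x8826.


Sum all words (with carry folding):
+ 0x3fa1 = 0x3fa1
+ 0xe9db = 0x297d
+ 0x73ef = 0x9d6c
+ 0x8826 = 0x2593
One's complement: ~0x2593
Checksum = 0xda6c


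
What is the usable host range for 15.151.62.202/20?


Network: 15.151.48.0
Broadcast: 15.151.63.255
First usable = network + 1
Last usable = broadcast - 1
Range: 15.151.48.1 to 15.151.63.254


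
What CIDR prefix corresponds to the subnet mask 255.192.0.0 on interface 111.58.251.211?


Binary: 11111111.11000000.00000000.00000000
Count leading 1s
Prefix: /10


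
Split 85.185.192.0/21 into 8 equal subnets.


New prefix = 21 + 3 = 24
Each subnet has 256 addresses
  85.185.192.0/24
  85.185.193.0/24
  85.185.194.0/24
  85.185.195.0/24
  85.185.196.0/24
  85.185.197.0/24
  85.185.198.0/24
  85.185.199.0/24
Subnets: 85.185.192.0/24, 85.185.193.0/24, 85.185.194.0/24, 85.185.195.0/24, 85.185.196.0/24, 85.185.197.0/24, 85.185.198.0/24, 85.185.199.0/24


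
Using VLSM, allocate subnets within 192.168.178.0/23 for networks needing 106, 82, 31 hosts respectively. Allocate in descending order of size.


106 hosts -> /25 (126 usable): 192.168.178.0/25
82 hosts -> /25 (126 usable): 192.168.178.128/25
31 hosts -> /26 (62 usable): 192.168.179.0/26
Allocation: 192.168.178.0/25 (106 hosts, 126 usable); 192.168.178.128/25 (82 hosts, 126 usable); 192.168.179.0/26 (31 hosts, 62 usable)


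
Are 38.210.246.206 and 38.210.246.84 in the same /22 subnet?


Mask: 255.255.252.0
38.210.246.206 AND mask = 38.210.244.0
38.210.246.84 AND mask = 38.210.244.0
Yes, same subnet (38.210.244.0)


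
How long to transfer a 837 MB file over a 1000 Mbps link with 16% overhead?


Effective throughput = 1000 * (1 - 16/100) = 840 Mbps
File size in Mb = 837 * 8 = 6696 Mb
Time = 6696 / 840
Time = 7.9714 seconds


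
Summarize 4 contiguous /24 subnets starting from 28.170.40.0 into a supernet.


Original prefix: /24
Number of subnets: 4 = 2^2
New prefix = 24 - 2 = 22
Supernet: 28.170.40.0/22


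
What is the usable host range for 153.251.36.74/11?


Network: 153.224.0.0
Broadcast: 153.255.255.255
First usable = network + 1
Last usable = broadcast - 1
Range: 153.224.0.1 to 153.255.255.254


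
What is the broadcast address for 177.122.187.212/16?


Network: 177.122.0.0/16
Host bits = 16
Set all host bits to 1:
Broadcast: 177.122.255.255


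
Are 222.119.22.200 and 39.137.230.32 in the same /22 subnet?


Mask: 255.255.252.0
222.119.22.200 AND mask = 222.119.20.0
39.137.230.32 AND mask = 39.137.228.0
No, different subnets (222.119.20.0 vs 39.137.228.0)


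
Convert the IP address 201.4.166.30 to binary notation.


201 = 11001001
4 = 00000100
166 = 10100110
30 = 00011110
Binary: 11001001.00000100.10100110.00011110


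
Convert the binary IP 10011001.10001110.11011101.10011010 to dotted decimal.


10011001 = 153
10001110 = 142
11011101 = 221
10011010 = 154
IP: 153.142.221.154


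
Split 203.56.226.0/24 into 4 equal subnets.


New prefix = 24 + 2 = 26
Each subnet has 64 addresses
  203.56.226.0/26
  203.56.226.64/26
  203.56.226.128/26
  203.56.226.192/26
Subnets: 203.56.226.0/26, 203.56.226.64/26, 203.56.226.128/26, 203.56.226.192/26


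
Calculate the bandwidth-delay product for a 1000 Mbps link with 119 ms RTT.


BDP = bandwidth * RTT
= 1000 Mbps * 119 ms
= 1000 * 1e6 * 119 / 1000 bits
= 119000000 bits
= 14875000 bytes
= 14526.3672 KB
BDP = 119000000 bits (14875000 bytes)


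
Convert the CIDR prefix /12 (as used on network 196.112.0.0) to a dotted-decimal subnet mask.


/12 means 12 network bits, 20 host bits
Binary: 11111111111100000000000000000000
Mask: 255.240.0.0


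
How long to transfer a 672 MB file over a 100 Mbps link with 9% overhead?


Effective throughput = 100 * (1 - 9/100) = 91 Mbps
File size in Mb = 672 * 8 = 5376 Mb
Time = 5376 / 91
Time = 59.0769 seconds


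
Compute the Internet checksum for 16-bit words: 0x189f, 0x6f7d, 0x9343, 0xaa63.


Sum all words (with carry folding):
+ 0x189f = 0x189f
+ 0x6f7d = 0x881c
+ 0x9343 = 0x1b60
+ 0xaa63 = 0xc5c3
One's complement: ~0xc5c3
Checksum = 0x3a3c


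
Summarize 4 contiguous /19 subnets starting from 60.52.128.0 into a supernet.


Original prefix: /19
Number of subnets: 4 = 2^2
New prefix = 19 - 2 = 17
Supernet: 60.52.128.0/17


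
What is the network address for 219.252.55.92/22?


IP:   11011011.11111100.00110111.01011100
Mask: 11111111.11111111.11111100.00000000
AND operation:
Net:  11011011.11111100.00110100.00000000
Network: 219.252.52.0/22


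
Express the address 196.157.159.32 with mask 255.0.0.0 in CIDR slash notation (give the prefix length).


Binary: 11111111.00000000.00000000.00000000
Count leading 1s
Prefix: /8


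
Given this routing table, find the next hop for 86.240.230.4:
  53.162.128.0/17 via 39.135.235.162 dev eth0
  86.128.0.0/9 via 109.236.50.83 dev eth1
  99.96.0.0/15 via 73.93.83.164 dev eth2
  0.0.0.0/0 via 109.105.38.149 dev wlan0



Longest prefix match for 86.240.230.4:
  /17 53.162.128.0: no
  /9 86.128.0.0: MATCH
  /15 99.96.0.0: no
  /0 0.0.0.0: MATCH
Selected: next-hop 109.236.50.83 via eth1 (matched /9)


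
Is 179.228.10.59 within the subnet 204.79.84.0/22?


Subnet network: 204.79.84.0
Test IP AND mask: 179.228.8.0
No, 179.228.10.59 is not in 204.79.84.0/22


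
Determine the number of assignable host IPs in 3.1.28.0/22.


Host bits = 32 - 22 = 10
Total addresses = 2^10 = 1024
Usable = total - 2 (network and broadcast)
Usable hosts: 1022


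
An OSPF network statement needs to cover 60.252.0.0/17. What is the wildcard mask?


Subnet mask: 255.255.128.0
Wildcard = 255.255.255.255 - subnet mask
255 - 255 = 0
255 - 255 = 0
255 - 128 = 127
255 - 0 = 255
Wildcard: 0.0.127.255


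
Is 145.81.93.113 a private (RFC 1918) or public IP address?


RFC 1918 private ranges:
  10.0.0.0/8 (10.0.0.0 - 10.255.255.255)
  172.16.0.0/12 (172.16.0.0 - 172.31.255.255)
  192.168.0.0/16 (192.168.0.0 - 192.168.255.255)
Public (not in any RFC 1918 range)


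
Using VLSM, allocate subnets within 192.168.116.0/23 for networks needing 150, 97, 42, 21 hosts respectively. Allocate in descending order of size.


150 hosts -> /24 (254 usable): 192.168.116.0/24
97 hosts -> /25 (126 usable): 192.168.117.0/25
42 hosts -> /26 (62 usable): 192.168.117.128/26
21 hosts -> /27 (30 usable): 192.168.117.192/27
Allocation: 192.168.116.0/24 (150 hosts, 254 usable); 192.168.117.0/25 (97 hosts, 126 usable); 192.168.117.128/26 (42 hosts, 62 usable); 192.168.117.192/27 (21 hosts, 30 usable)


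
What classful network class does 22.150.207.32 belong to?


First octet: 22
Binary: 00010110
0xxxxxxx -> Class A (1-126)
Class A, default mask 255.0.0.0 (/8)


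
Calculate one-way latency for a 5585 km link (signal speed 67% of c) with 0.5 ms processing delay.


Speed = 0.67 * 3e5 km/s = 201000 km/s
Propagation delay = 5585 / 201000 = 0.0278 s = 27.7861 ms
Processing delay = 0.5 ms
Total one-way latency = 28.2861 ms


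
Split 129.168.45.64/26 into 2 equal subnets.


New prefix = 26 + 1 = 27
Each subnet has 32 addresses
  129.168.45.64/27
  129.168.45.96/27
Subnets: 129.168.45.64/27, 129.168.45.96/27


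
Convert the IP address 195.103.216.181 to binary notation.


195 = 11000011
103 = 01100111
216 = 11011000
181 = 10110101
Binary: 11000011.01100111.11011000.10110101


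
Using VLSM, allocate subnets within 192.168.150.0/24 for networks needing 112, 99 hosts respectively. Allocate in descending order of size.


112 hosts -> /25 (126 usable): 192.168.150.0/25
99 hosts -> /25 (126 usable): 192.168.150.128/25
Allocation: 192.168.150.0/25 (112 hosts, 126 usable); 192.168.150.128/25 (99 hosts, 126 usable)


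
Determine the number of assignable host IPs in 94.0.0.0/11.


Host bits = 32 - 11 = 21
Total addresses = 2^21 = 2097152
Usable = total - 2 (network and broadcast)
Usable hosts: 2097150


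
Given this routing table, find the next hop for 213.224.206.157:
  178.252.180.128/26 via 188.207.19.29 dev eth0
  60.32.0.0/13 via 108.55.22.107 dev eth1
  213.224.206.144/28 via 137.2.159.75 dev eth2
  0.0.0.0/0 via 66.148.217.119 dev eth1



Longest prefix match for 213.224.206.157:
  /26 178.252.180.128: no
  /13 60.32.0.0: no
  /28 213.224.206.144: MATCH
  /0 0.0.0.0: MATCH
Selected: next-hop 137.2.159.75 via eth2 (matched /28)


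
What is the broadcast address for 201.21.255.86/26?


Network: 201.21.255.64/26
Host bits = 6
Set all host bits to 1:
Broadcast: 201.21.255.127


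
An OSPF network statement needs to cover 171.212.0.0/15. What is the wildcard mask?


Subnet mask: 255.254.0.0
Wildcard = 255.255.255.255 - subnet mask
255 - 255 = 0
255 - 254 = 1
255 - 0 = 255
255 - 0 = 255
Wildcard: 0.1.255.255


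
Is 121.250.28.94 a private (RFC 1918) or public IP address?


RFC 1918 private ranges:
  10.0.0.0/8 (10.0.0.0 - 10.255.255.255)
  172.16.0.0/12 (172.16.0.0 - 172.31.255.255)
  192.168.0.0/16 (192.168.0.0 - 192.168.255.255)
Public (not in any RFC 1918 range)


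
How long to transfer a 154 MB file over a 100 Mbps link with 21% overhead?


Effective throughput = 100 * (1 - 21/100) = 79 Mbps
File size in Mb = 154 * 8 = 1232 Mb
Time = 1232 / 79
Time = 15.5949 seconds


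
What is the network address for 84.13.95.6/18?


IP:   01010100.00001101.01011111.00000110
Mask: 11111111.11111111.11000000.00000000
AND operation:
Net:  01010100.00001101.01000000.00000000
Network: 84.13.64.0/18


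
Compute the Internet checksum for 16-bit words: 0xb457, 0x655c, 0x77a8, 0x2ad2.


Sum all words (with carry folding):
+ 0xb457 = 0xb457
+ 0x655c = 0x19b4
+ 0x77a8 = 0x915c
+ 0x2ad2 = 0xbc2e
One's complement: ~0xbc2e
Checksum = 0x43d1


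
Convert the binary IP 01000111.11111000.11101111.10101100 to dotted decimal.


01000111 = 71
11111000 = 248
11101111 = 239
10101100 = 172
IP: 71.248.239.172


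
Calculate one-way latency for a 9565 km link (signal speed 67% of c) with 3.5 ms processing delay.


Speed = 0.67 * 3e5 km/s = 201000 km/s
Propagation delay = 9565 / 201000 = 0.0476 s = 47.5871 ms
Processing delay = 3.5 ms
Total one-way latency = 51.0871 ms


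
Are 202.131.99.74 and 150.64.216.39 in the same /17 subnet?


Mask: 255.255.128.0
202.131.99.74 AND mask = 202.131.0.0
150.64.216.39 AND mask = 150.64.128.0
No, different subnets (202.131.0.0 vs 150.64.128.0)


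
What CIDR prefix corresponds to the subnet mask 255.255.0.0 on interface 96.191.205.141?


Binary: 11111111.11111111.00000000.00000000
Count leading 1s
Prefix: /16


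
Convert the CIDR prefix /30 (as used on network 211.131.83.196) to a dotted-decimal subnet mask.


/30 means 30 network bits, 2 host bits
Binary: 11111111111111111111111111111100
Mask: 255.255.255.252


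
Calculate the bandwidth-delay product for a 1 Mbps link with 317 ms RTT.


BDP = bandwidth * RTT
= 1 Mbps * 317 ms
= 1 * 1e6 * 317 / 1000 bits
= 317000 bits
= 39625 bytes
= 38.6963 KB
BDP = 317000 bits (39625 bytes)


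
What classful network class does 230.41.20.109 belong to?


First octet: 230
Binary: 11100110
1110xxxx -> Class D (224-239)
Class D (multicast), default mask N/A


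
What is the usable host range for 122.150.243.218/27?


Network: 122.150.243.192
Broadcast: 122.150.243.223
First usable = network + 1
Last usable = broadcast - 1
Range: 122.150.243.193 to 122.150.243.222


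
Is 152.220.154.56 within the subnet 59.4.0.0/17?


Subnet network: 59.4.0.0
Test IP AND mask: 152.220.128.0
No, 152.220.154.56 is not in 59.4.0.0/17


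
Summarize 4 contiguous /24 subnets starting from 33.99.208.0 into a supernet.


Original prefix: /24
Number of subnets: 4 = 2^2
New prefix = 24 - 2 = 22
Supernet: 33.99.208.0/22


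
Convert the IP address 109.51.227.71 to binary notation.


109 = 01101101
51 = 00110011
227 = 11100011
71 = 01000111
Binary: 01101101.00110011.11100011.01000111


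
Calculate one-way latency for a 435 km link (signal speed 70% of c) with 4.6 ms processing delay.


Speed = 0.7 * 3e5 km/s = 210000 km/s
Propagation delay = 435 / 210000 = 0.0021 s = 2.0714 ms
Processing delay = 4.6 ms
Total one-way latency = 6.6714 ms


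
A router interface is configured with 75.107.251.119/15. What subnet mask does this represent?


/15 means 15 network bits, 17 host bits
Binary: 11111111111111100000000000000000
Mask: 255.254.0.0


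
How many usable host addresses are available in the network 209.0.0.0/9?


Host bits = 32 - 9 = 23
Total addresses = 2^23 = 8388608
Usable = total - 2 (network and broadcast)
Usable hosts: 8388606


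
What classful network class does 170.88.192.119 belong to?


First octet: 170
Binary: 10101010
10xxxxxx -> Class B (128-191)
Class B, default mask 255.255.0.0 (/16)


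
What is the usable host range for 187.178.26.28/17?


Network: 187.178.0.0
Broadcast: 187.178.127.255
First usable = network + 1
Last usable = broadcast - 1
Range: 187.178.0.1 to 187.178.127.254


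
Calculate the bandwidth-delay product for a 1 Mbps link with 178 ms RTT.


BDP = bandwidth * RTT
= 1 Mbps * 178 ms
= 1 * 1e6 * 178 / 1000 bits
= 178000 bits
= 22250 bytes
= 21.7285 KB
BDP = 178000 bits (22250 bytes)


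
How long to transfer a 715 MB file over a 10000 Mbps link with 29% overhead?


Effective throughput = 10000 * (1 - 29/100) = 7100 Mbps
File size in Mb = 715 * 8 = 5720 Mb
Time = 5720 / 7100
Time = 0.8056 seconds
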